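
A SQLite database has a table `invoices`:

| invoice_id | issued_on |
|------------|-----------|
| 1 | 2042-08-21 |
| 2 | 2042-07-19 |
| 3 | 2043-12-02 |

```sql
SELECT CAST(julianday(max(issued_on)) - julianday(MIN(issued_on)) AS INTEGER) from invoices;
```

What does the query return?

MIN = 2042-07-19, MAX = 2043-12-02.
12 days remain in July 2042 after the 19th (31 − 19).
Full months from August 2042 through November 2043 contribute their day counts.
Then 2 days into December 2043.
Total: 12 + 31 + 30 + 31 + 30 + 31 + 31 + 28 + 31 + 30 + 31 + 30 + 31 + 31 + 30 + 31 + 30 + 2 = 501.

501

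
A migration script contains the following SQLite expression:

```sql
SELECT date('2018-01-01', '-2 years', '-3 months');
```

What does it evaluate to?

2015-10-01

Adding -2 years to 2018-01-01 gives 2016-01-01.
Adding -3 months to 2016-01-01 gives 2015-10-01.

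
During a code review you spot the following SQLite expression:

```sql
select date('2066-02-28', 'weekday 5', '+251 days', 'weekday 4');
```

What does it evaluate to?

2066-11-11

`weekday 5` advances to the next Friday; 2066-02-28 is a Sunday, so it moves forward to 2066-03-05.
Applying '+251 days' to 2066-03-05: counting 251 days forward gives 2066-11-11.
`weekday 4` advances to the next Thursday; 2066-11-11 is already a Thursday, so it stays at 2066-11-11.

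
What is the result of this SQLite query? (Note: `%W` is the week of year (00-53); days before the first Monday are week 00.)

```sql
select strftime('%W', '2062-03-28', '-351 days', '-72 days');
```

04

First apply '-351 days', '-72 days': 2062-03-28 → 2061-01-29.
2061-01-29 is a Saturday. SQLite's %W counts Mondays since the year started; the result is 04.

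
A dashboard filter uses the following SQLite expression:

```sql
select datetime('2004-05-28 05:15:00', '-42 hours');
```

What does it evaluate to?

2004-05-26 11:15:00

-42 hours from 2004-05-28 05:15:00 is 2004-05-26 11:15:00 (crosses midnight).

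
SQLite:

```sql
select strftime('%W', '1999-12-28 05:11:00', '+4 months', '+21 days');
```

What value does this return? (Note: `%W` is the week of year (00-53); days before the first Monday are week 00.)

First apply '+4 months', '+21 days': 1999-12-28 05:11:00 → 2000-05-19 05:11:00.
2000-05-19 is a Friday. SQLite's %W counts Mondays since the year started; the result is 20.

20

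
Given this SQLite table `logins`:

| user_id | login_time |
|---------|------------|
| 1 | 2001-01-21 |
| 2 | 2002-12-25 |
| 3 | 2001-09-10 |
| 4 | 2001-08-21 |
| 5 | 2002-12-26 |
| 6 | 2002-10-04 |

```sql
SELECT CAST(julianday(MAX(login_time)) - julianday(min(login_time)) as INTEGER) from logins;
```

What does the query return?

704

MIN = 2001-01-21, MAX = 2002-12-26.
10 days remain in January 2001 after the 21st (31 − 21).
Full months from February 2001 through November 2002 contribute their day counts.
Then 26 days into December 2002.
Total: 10 + 28 + 31 + 30 + 31 + 30 + 31 + 31 + 30 + 31 + 30 + 31 + 31 + 28 + 31 + 30 + 31 + 30 + 31 + 31 + 30 + 31 + 30 + 26 = 704.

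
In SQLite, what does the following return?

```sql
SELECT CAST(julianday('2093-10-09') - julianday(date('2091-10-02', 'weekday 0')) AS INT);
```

`weekday 0` advances to the next Sunday; 2091-10-02 is a Tuesday, so it moves forward to 2091-10-07.
24 days remain in October 2091 after the 7th (31 − 7).
Full months from November 2091 through September 2093 contribute their day counts.
Then 9 days into October 2093.
Total: 24 + 30 + 31 + 31 + 29 + 31 + 30 + 31 + 30 + 31 + 31 + 30 + 31 + 30 + 31 + 31 + 28 + 31 + 30 + 31 + 30 + 31 + 31 + 30 + 9 = 733.

733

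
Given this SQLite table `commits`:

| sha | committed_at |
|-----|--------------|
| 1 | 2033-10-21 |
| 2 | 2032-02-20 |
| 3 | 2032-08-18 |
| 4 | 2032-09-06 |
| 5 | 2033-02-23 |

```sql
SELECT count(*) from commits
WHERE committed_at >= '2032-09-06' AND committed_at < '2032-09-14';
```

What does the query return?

Rows in [2032-09-06, 2032-09-14): 2032-09-06 → 1 row.

1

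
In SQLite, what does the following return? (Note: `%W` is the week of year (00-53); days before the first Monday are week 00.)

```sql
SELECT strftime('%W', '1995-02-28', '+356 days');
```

08

First apply '+356 days': 1995-02-28 → 1996-02-19.
1996-02-19 is a Monday. SQLite's %W counts Mondays since the year started; the result is 08.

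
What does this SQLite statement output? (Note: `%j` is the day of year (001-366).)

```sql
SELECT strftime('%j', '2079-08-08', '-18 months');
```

First apply '-18 months': 2079-08-08 → 2078-02-08.
Day-of-year for 2078-02-08: days since 2078-01-01 inclusive = 39, zero-padded to 039.

039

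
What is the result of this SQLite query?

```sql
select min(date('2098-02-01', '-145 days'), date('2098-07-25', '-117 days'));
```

2097-09-09

date('2098-02-01', '-145 days') → 2097-09-09.
date('2098-07-25', '-117 days') → 2098-03-30.
Earlier of the two is 2097-09-09.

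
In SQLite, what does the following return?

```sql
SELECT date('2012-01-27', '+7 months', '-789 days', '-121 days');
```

Adding +7 months to 2012-01-27 gives 2012-08-27.
Applying '-789 days' to 2012-08-27: counting 789 days back gives 2010-06-30.
Applying '-121 days' to 2010-06-30: counting 121 days back gives 2010-03-01.

2010-03-01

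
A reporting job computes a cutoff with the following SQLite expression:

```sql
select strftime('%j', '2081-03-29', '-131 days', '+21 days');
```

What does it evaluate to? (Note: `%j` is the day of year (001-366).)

First apply '-131 days', '+21 days': 2081-03-29 → 2080-12-09.
Day-of-year for 2080-12-09: days since 2080-01-01 inclusive = 344, zero-padded to 344.

344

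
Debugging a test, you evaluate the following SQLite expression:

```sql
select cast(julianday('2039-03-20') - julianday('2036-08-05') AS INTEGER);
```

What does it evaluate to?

26 days remain in August 2036 after the 5th (31 − 5).
Full months from September 2036 through February 2039 contribute their day counts.
Then 20 days into March 2039.
Total: 26 + 30 + 31 + 30 + 31 + 31 + 28 + 31 + 30 + 31 + 30 + 31 + 31 + 30 + 31 + 30 + 31 + 31 + 28 + 31 + 30 + 31 + 30 + 31 + 31 + 30 + 31 + 30 + 31 + 31 + 28 + 20 = 957.

957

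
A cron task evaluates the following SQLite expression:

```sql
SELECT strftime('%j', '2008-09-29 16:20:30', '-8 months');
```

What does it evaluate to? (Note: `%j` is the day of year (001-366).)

First apply '-8 months': 2008-09-29 16:20:30 → 2008-01-29 16:20:30.
Day-of-year for 2008-01-29: days since 2008-01-01 inclusive = 29, zero-padded to 029.

029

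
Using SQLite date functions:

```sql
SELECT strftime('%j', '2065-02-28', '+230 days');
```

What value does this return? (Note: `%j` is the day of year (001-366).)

289

First apply '+230 days': 2065-02-28 → 2065-10-16.
Day-of-year for 2065-10-16: days since 2065-01-01 inclusive = 289, zero-padded to 289.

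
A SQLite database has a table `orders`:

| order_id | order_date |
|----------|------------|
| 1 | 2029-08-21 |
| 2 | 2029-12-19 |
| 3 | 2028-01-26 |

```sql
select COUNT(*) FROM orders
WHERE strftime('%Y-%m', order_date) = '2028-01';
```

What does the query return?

1

Rows with year-month 2028-01: 2028-01-26 → 1.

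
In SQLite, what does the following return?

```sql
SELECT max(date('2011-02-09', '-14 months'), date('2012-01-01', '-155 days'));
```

date('2011-02-09', '-14 months') → 2009-12-09.
date('2012-01-01', '-155 days') → 2011-07-30.
Later of the two is 2011-07-30.

2011-07-30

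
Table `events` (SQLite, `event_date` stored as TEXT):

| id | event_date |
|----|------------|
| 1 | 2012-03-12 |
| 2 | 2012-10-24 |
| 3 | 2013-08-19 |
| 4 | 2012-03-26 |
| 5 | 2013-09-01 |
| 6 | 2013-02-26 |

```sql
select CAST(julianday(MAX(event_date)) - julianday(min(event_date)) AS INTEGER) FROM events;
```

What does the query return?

MIN = 2012-03-12, MAX = 2013-09-01.
19 days remain in March 2012 after the 12th (31 − 12).
Full months from April 2012 through August 2013 contribute their day counts.
Then 1 day into September 2013.
Total: 19 + 30 + 31 + 30 + 31 + 31 + 30 + 31 + 30 + 31 + 31 + 28 + 31 + 30 + 31 + 30 + 31 + 31 + 1 = 538.

538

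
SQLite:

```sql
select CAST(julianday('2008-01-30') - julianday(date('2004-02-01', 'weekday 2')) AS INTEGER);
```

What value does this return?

1457

`weekday 2` advances to the next Tuesday; 2004-02-01 is a Sunday, so it moves forward to 2004-02-03.
26 days remain in February 2004 after the 3rd (29 − 3).
Full months from March 2004 through December 2007 contribute their day counts.
Then 30 days into January 2008.
Total: 26 + 31 + 30 + 31 + 30 + 31 + 31 + 30 + 31 + 30 + 31 + 31 + 28 + 31 + 30 + 31 + 30 + 31 + 31 + 30 + 31 + 30 + 31 + 31 + 28 + 31 + 30 + 31 + 30 + 31 + 31 + 30 + 31 + 30 + 31 + 31 + 28 + 31 + 30 + 31 + 30 + 31 + 31 + 30 + 31 + 30 + 31 + 30 = 1457.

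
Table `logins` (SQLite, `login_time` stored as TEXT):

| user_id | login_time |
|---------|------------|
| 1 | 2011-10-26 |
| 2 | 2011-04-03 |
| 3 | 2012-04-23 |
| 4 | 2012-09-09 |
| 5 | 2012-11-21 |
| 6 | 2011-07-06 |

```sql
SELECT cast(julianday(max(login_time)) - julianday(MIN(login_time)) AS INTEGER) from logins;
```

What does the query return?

MIN = 2011-04-03, MAX = 2012-11-21.
27 days remain in April 2011 after the 3rd (30 − 3).
Full months from May 2011 through October 2012 contribute their day counts.
Then 21 days into November 2012.
Total: 27 + 31 + 30 + 31 + 31 + 30 + 31 + 30 + 31 + 31 + 29 + 31 + 30 + 31 + 30 + 31 + 31 + 30 + 31 + 21 = 598.

598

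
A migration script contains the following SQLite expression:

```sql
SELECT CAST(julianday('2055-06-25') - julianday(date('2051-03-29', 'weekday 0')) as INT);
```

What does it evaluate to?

1545

`weekday 0` advances to the next Sunday; 2051-03-29 is a Wednesday, so it moves forward to 2051-04-02.
28 days remain in April 2051 after the 2nd (30 − 2).
Full months from May 2051 through May 2055 contribute their day counts.
Then 25 days into June 2055.
Total: 28 + 31 + 30 + 31 + 31 + 30 + 31 + 30 + 31 + 31 + 29 + 31 + 30 + 31 + 30 + 31 + 31 + 30 + 31 + 30 + 31 + 31 + 28 + 31 + 30 + 31 + 30 + 31 + 31 + 30 + 31 + 30 + 31 + 31 + 28 + 31 + 30 + 31 + 30 + 31 + 31 + 30 + 31 + 30 + 31 + 31 + 28 + 31 + 30 + 31 + 25 = 1545.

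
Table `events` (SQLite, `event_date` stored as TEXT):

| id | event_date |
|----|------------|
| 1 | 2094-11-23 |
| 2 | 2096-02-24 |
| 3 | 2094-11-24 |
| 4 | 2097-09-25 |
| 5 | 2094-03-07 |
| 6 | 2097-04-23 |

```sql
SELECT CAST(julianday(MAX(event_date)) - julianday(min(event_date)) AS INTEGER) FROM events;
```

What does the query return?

MIN = 2094-03-07, MAX = 2097-09-25.
24 days remain in March 2094 after the 7th (31 − 7).
Full months from April 2094 through August 2097 contribute their day counts.
Then 25 days into September 2097.
Total: 24 + 30 + 31 + 30 + 31 + 31 + 30 + 31 + 30 + 31 + 31 + 28 + 31 + 30 + 31 + 30 + 31 + 31 + 30 + 31 + 30 + 31 + 31 + 29 + 31 + 30 + 31 + 30 + 31 + 31 + 30 + 31 + 30 + 31 + 31 + 28 + 31 + 30 + 31 + 30 + 31 + 31 + 25 = 1298.

1298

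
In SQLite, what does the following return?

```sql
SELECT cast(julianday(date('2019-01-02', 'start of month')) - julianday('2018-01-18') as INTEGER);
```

348

`start of month` rewinds 2019-01-02 to 2019-01-01.
13 days remain in January 2018 after the 18th (31 − 18).
Full months from February 2018 through December 2018 contribute their day counts.
Then 1 day into January 2019.
Total: 13 + 28 + 31 + 30 + 31 + 30 + 31 + 31 + 30 + 31 + 30 + 31 + 1 = 348.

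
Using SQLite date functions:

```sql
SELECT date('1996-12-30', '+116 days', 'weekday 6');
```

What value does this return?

1997-04-26

Applying '+116 days' to 1996-12-30: counting 116 days forward gives 1997-04-25.
`weekday 6` advances to the next Saturday; 1997-04-25 is a Friday, so it moves forward to 1997-04-26.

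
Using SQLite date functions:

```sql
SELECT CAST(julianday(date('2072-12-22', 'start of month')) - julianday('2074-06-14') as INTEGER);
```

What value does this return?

-560

`start of month` rewinds 2072-12-22 to 2072-12-01.
30 days remain in December 2072 after the 1st (31 − 1).
Full months from January 2073 through May 2074 contribute their day counts.
Then 14 days into June 2074.
Total: 30 + 31 + 28 + 31 + 30 + 31 + 30 + 31 + 31 + 30 + 31 + 30 + 31 + 31 + 28 + 31 + 30 + 31 + 14 = 560.
The subtraction is earlier − later, so the result is −560 → -560.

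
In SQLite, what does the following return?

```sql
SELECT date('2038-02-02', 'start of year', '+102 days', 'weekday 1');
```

`start of year` rewinds 2038-02-02 to 2038-01-01.
Applying '+102 days' to 2038-01-01: counting 102 days forward gives 2038-04-13.
`weekday 1` advances to the next Monday; 2038-04-13 is a Tuesday, so it moves forward to 2038-04-19.

2038-04-19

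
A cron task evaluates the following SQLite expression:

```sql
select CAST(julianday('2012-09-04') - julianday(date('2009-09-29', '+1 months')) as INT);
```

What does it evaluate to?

1041

Adding +1 month to 2009-09-29 gives 2009-10-29.
2 days remain in October 2009 after the 29th (31 − 29).
Full months from November 2009 through August 2012 contribute their day counts.
Then 4 days into September 2012.
Total: 2 + 30 + 31 + 31 + 28 + 31 + 30 + 31 + 30 + 31 + 31 + 30 + 31 + 30 + 31 + 31 + 28 + 31 + 30 + 31 + 30 + 31 + 31 + 30 + 31 + 30 + 31 + 31 + 29 + 31 + 30 + 31 + 30 + 31 + 31 + 4 = 1041.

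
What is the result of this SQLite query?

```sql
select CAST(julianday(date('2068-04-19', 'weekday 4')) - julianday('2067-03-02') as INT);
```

`weekday 4` advances to the next Thursday; 2068-04-19 is already a Thursday, so it stays at 2068-04-19.
29 days remain in March 2067 after the 2nd (31 − 2).
Full months from April 2067 through March 2068 contribute their day counts.
Then 19 days into April 2068.
Total: 29 + 30 + 31 + 30 + 31 + 31 + 30 + 31 + 30 + 31 + 31 + 29 + 31 + 19 = 414.

414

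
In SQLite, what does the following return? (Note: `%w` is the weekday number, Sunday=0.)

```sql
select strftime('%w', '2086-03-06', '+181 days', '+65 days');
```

First apply '+181 days', '+65 days': 2086-03-06 → 2086-11-07.
2086-11-07 is a Thursday; with Sunday=0 that is 4.

4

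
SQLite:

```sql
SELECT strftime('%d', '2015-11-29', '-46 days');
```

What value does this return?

First apply '-46 days': 2015-11-29 → 2015-10-14.
`%d` extracts the 2-digit day of month: 14.

14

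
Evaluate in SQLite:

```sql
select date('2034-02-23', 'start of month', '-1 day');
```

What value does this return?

2034-01-31

`start of month` rewinds 2034-02-23 to 2034-02-01.
Going back 1 day from 2034-02-01 reaches 2034-01-31 (last day of January, 31 days).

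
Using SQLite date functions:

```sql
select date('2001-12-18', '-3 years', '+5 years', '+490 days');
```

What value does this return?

Adding -3 years to 2001-12-18 gives 1998-12-18.
Adding +5 years to 1998-12-18 gives 2003-12-18.
Applying '+490 days' to 2003-12-18: counting 490 days forward gives 2005-04-21.

2005-04-21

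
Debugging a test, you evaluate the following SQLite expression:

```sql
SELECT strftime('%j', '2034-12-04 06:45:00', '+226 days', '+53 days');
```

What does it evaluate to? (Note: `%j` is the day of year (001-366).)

252

First apply '+226 days', '+53 days': 2034-12-04 06:45:00 → 2035-09-09 06:45:00.
Day-of-year for 2035-09-09: days since 2035-01-01 inclusive = 252, zero-padded to 252.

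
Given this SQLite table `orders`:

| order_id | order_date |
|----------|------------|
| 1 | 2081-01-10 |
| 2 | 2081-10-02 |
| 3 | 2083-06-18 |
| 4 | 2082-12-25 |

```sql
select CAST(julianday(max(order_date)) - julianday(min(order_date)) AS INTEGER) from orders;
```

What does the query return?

889

MIN = 2081-01-10, MAX = 2083-06-18.
21 days remain in January 2081 after the 10th (31 − 10).
Full months from February 2081 through May 2083 contribute their day counts.
Then 18 days into June 2083.
Total: 21 + 28 + 31 + 30 + 31 + 30 + 31 + 31 + 30 + 31 + 30 + 31 + 31 + 28 + 31 + 30 + 31 + 30 + 31 + 31 + 30 + 31 + 30 + 31 + 31 + 28 + 31 + 30 + 31 + 18 = 889.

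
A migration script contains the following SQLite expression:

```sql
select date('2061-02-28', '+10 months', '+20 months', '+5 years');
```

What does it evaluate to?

Adding +10 months to 2061-02-28 gives 2061-12-28.
Adding +20 months to 2061-12-28 gives 2063-08-28.
Adding +5 years to 2063-08-28 gives 2068-08-28.

2068-08-28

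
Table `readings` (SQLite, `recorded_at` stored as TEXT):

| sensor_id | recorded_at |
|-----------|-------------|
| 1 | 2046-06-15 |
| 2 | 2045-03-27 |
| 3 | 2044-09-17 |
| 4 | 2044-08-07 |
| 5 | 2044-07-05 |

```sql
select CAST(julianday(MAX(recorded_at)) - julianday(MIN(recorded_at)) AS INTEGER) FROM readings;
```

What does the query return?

710

MIN = 2044-07-05, MAX = 2046-06-15.
26 days remain in July 2044 after the 5th (31 − 5).
Full months from August 2044 through May 2046 contribute their day counts.
Then 15 days into June 2046.
Total: 26 + 31 + 30 + 31 + 30 + 31 + 31 + 28 + 31 + 30 + 31 + 30 + 31 + 31 + 30 + 31 + 30 + 31 + 31 + 28 + 31 + 30 + 31 + 15 = 710.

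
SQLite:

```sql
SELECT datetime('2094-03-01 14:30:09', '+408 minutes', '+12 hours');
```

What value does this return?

408 minutes = 6h 48m; +408 minutes from 2094-03-01 14:30:09 is 2094-03-01 21:18:09.
+12 hours from 2094-03-01 21:18:09 is 2094-03-02 09:18:09 (crosses midnight).

2094-03-02 09:18:09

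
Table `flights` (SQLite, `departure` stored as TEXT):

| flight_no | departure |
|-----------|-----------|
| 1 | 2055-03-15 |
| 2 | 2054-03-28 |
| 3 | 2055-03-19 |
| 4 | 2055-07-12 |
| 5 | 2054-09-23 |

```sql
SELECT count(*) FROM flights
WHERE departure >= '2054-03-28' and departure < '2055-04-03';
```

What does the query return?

4

Rows in [2054-03-28, 2055-04-03): 2055-03-15, 2054-03-28, 2055-03-19, 2054-09-23 → 4 rows.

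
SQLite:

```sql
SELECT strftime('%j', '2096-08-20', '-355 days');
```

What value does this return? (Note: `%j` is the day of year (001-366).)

243

First apply '-355 days': 2096-08-20 → 2095-08-31.
Day-of-year for 2095-08-31: days since 2095-01-01 inclusive = 243, zero-padded to 243.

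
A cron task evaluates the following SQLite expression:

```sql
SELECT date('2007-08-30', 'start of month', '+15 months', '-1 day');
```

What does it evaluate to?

`start of month` rewinds 2007-08-30 to 2007-08-01.
Adding +15 months to 2007-08-01 gives 2008-11-01.
Going back 1 day from 2008-11-01 reaches 2008-10-31 (last day of October, 31 days).

2008-10-31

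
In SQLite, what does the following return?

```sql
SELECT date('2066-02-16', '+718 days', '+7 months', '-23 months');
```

Applying '+718 days' to 2066-02-16: counting 718 days forward gives 2068-02-04.
Adding +7 months to 2068-02-04 gives 2068-09-04.
Adding -23 months to 2068-09-04 gives 2066-10-04.

2066-10-04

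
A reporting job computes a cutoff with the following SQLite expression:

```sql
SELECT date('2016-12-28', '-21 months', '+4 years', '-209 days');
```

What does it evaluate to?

Adding -21 months to 2016-12-28 gives 2015-03-28.
Adding +4 years to 2015-03-28 gives 2019-03-28.
Applying '-209 days' to 2019-03-28: counting 209 days back gives 2018-08-31.

2018-08-31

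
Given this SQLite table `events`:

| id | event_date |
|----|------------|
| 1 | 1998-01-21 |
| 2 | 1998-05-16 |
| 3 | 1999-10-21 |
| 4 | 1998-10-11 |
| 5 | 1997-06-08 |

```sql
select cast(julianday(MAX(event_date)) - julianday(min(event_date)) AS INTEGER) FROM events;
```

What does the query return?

865

MIN = 1997-06-08, MAX = 1999-10-21.
22 days remain in June 1997 after the 8th (30 − 8).
Full months from July 1997 through September 1999 contribute their day counts.
Then 21 days into October 1999.
Total: 22 + 31 + 31 + 30 + 31 + 30 + 31 + 31 + 28 + 31 + 30 + 31 + 30 + 31 + 31 + 30 + 31 + 30 + 31 + 31 + 28 + 31 + 30 + 31 + 30 + 31 + 31 + 30 + 21 = 865.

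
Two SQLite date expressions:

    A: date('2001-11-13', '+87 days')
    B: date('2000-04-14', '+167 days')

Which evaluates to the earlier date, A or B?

A = 2002-02-08.
B = 2000-09-28.
B is earlier.

B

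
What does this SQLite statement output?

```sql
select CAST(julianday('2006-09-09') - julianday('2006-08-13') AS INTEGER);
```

27

18 days remain in August 2006 after the 13th (31 − 13).
Then 9 days into September 2006.
Total: 18 + 9 = 27.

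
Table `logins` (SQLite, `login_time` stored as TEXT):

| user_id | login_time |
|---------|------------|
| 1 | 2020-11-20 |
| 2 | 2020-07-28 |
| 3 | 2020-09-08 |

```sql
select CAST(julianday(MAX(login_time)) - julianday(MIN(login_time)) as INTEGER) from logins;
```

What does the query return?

115

MIN = 2020-07-28, MAX = 2020-11-20.
3 days remain in July 2020 after the 28th (31 − 28).
August 2020: 31 days.
September 2020: 30 days.
October 2020: 31 days.
Then 20 days into November 2020.
Total: 3 + 31 + 30 + 31 + 20 = 115.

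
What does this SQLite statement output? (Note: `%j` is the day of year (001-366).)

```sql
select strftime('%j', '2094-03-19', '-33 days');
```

First apply '-33 days': 2094-03-19 → 2094-02-14.
Day-of-year for 2094-02-14: days since 2094-01-01 inclusive = 45, zero-padded to 045.

045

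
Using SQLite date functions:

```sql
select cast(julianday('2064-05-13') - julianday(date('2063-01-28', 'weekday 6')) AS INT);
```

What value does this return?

465

`weekday 6` advances to the next Saturday; 2063-01-28 is a Sunday, so it moves forward to 2063-02-03.
25 days remain in February 2063 after the 3rd (28 − 3).
Full months from March 2063 through April 2064 contribute their day counts.
Then 13 days into May 2064.
Total: 25 + 31 + 30 + 31 + 30 + 31 + 31 + 30 + 31 + 30 + 31 + 31 + 29 + 31 + 30 + 13 = 465.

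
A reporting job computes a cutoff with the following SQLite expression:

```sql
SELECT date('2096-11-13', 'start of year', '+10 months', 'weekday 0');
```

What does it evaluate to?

`start of year` rewinds 2096-11-13 to 2096-01-01.
Adding +10 months to 2096-01-01 gives 2096-11-01.
`weekday 0` advances to the next Sunday; 2096-11-01 is a Thursday, so it moves forward to 2096-11-04.

2096-11-04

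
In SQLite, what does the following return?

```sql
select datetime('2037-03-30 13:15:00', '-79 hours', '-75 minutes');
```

-79 hours from 2037-03-30 13:15:00 is 2037-03-27 06:15:00 (crosses midnight).
75 minutes = 1h 15m; -75 minutes from 2037-03-27 06:15:00 is 2037-03-27 05:00:00.

2037-03-27 05:00:00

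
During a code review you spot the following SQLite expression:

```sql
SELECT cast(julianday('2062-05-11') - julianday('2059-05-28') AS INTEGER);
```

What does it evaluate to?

3 days remain in May 2059 after the 28th (31 − 28).
Full months from June 2059 through April 2062 contribute their day counts.
Then 11 days into May 2062.
Total: 3 + 30 + 31 + 31 + 30 + 31 + 30 + 31 + 31 + 29 + 31 + 30 + 31 + 30 + 31 + 31 + 30 + 31 + 30 + 31 + 31 + 28 + 31 + 30 + 31 + 30 + 31 + 31 + 30 + 31 + 30 + 31 + 31 + 28 + 31 + 30 + 11 = 1079.

1079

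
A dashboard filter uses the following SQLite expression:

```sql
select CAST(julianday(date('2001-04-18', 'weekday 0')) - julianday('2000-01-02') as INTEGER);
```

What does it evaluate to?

`weekday 0` advances to the next Sunday; 2001-04-18 is a Wednesday, so it moves forward to 2001-04-22.
29 days remain in January 2000 after the 2nd (31 − 2).
Full months from February 2000 through March 2001 contribute their day counts.
Then 22 days into April 2001.
Total: 29 + 29 + 31 + 30 + 31 + 30 + 31 + 31 + 30 + 31 + 30 + 31 + 31 + 28 + 31 + 22 = 476.

476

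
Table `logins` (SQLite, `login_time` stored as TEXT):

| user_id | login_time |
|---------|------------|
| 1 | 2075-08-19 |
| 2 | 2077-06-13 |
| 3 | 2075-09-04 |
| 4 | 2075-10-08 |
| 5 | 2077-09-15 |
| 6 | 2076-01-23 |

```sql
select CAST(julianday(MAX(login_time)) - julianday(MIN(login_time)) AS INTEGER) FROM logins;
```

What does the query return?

MIN = 2075-08-19, MAX = 2077-09-15.
12 days remain in August 2075 after the 19th (31 − 19).
Full months from September 2075 through August 2077 contribute their day counts.
Then 15 days into September 2077.
Total: 12 + 30 + 31 + 30 + 31 + 31 + 29 + 31 + 30 + 31 + 30 + 31 + 31 + 30 + 31 + 30 + 31 + 31 + 28 + 31 + 30 + 31 + 30 + 31 + 31 + 15 = 758.

758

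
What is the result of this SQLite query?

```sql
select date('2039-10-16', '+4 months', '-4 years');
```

2036-02-16

Adding +4 months to 2039-10-16 gives 2040-02-16.
Adding -4 years to 2040-02-16 gives 2036-02-16.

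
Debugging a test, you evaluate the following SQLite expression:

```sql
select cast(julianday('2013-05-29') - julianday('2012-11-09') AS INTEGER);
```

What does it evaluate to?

21 days remain in November 2012 after the 9th (30 − 9).
December 2012: 31 days.
January 2013: 31 days.
February 2013: 28 days.
March 2013: 31 days.
April 2013: 30 days.
Then 29 days into May 2013.
Total: 21 + 31 + 31 + 28 + 31 + 30 + 29 = 201.

201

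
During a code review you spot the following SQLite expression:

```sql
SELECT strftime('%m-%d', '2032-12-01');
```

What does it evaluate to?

`%m-%d` extracts the month-day: 12-01.

12-01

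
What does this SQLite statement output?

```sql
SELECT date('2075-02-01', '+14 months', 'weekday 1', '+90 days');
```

Adding +14 months to 2075-02-01 gives 2076-04-01.
`weekday 1` advances to the next Monday; 2076-04-01 is a Wednesday, so it moves forward to 2076-04-06.
Applying '+90 days' to 2076-04-06: counting 90 days forward gives 2076-07-05.

2076-07-05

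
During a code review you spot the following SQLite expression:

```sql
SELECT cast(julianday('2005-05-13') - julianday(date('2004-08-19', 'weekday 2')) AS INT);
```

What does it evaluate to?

262

`weekday 2` advances to the next Tuesday; 2004-08-19 is a Thursday, so it moves forward to 2004-08-24.
7 days remain in August 2004 after the 24th (31 − 24).
Full months from September 2004 through April 2005 contribute their day counts.
Then 13 days into May 2005.
Total: 7 + 30 + 31 + 30 + 31 + 31 + 28 + 31 + 30 + 13 = 262.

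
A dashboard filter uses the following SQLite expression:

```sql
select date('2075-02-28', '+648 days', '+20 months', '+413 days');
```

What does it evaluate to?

Applying '+648 days' to 2075-02-28: counting 648 days forward gives 2076-12-07.
Adding +20 months to 2076-12-07 gives 2078-08-07.
Applying '+413 days' to 2078-08-07: counting 413 days forward gives 2079-09-24.

2079-09-24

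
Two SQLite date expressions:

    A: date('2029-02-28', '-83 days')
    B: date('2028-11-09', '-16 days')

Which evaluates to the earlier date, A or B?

A = 2028-12-07.
B = 2028-10-24.
B is earlier.

B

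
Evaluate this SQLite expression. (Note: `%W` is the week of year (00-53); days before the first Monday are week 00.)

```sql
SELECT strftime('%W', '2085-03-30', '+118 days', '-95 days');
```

16

First apply '+118 days', '-95 days': 2085-03-30 → 2085-04-22.
2085-04-22 is a Sunday. SQLite's %W counts Mondays since the year started; the result is 16.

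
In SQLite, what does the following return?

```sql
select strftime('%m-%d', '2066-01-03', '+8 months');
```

First apply '+8 months': 2066-01-03 → 2066-09-03.
`%m-%d` extracts the month-day: 09-03.

09-03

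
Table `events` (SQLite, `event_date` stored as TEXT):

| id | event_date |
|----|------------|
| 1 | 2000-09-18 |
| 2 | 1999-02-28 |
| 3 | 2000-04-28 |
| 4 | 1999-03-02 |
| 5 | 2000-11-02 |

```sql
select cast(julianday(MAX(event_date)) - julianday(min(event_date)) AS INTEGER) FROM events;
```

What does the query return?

MIN = 1999-02-28, MAX = 2000-11-02.
0 days remain in February 1999 after the 28th (28 − 28).
Full months from March 1999 through October 2000 contribute their day counts.
Then 2 days into November 2000.
Total: 0 + 31 + 30 + 31 + 30 + 31 + 31 + 30 + 31 + 30 + 31 + 31 + 29 + 31 + 30 + 31 + 30 + 31 + 31 + 30 + 31 + 2 = 613.

613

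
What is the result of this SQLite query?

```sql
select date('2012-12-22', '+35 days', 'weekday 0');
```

2013-01-27

December 2012 has 31 days; 9 remain after the 22nd, so 10 days reach 2013-01-01.
Advancing 25 more days within January lands on 2013-01-26.
`weekday 0` advances to the next Sunday; 2013-01-26 is a Saturday, so it moves forward to 2013-01-27.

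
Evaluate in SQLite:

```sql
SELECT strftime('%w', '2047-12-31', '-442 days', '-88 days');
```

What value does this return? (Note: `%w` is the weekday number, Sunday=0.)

4

First apply '-442 days', '-88 days': 2047-12-31 → 2046-07-19.
2046-07-19 is a Thursday; with Sunday=0 that is 4.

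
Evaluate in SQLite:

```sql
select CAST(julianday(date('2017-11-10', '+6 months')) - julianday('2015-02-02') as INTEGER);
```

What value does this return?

1193

Adding +6 months to 2017-11-10 gives 2018-05-10.
26 days remain in February 2015 after the 2nd (28 − 2).
Full months from March 2015 through April 2018 contribute their day counts.
Then 10 days into May 2018.
Total: 26 + 31 + 30 + 31 + 30 + 31 + 31 + 30 + 31 + 30 + 31 + 31 + 29 + 31 + 30 + 31 + 30 + 31 + 31 + 30 + 31 + 30 + 31 + 31 + 28 + 31 + 30 + 31 + 30 + 31 + 31 + 30 + 31 + 30 + 31 + 31 + 28 + 31 + 30 + 10 = 1193.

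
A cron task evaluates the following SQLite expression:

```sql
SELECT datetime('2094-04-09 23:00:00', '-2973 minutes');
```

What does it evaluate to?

2973 minutes = 49h 33m; -2973 minutes from 2094-04-09 23:00:00 is 2094-04-07 21:27:00 (crosses midnight).

2094-04-07 21:27:00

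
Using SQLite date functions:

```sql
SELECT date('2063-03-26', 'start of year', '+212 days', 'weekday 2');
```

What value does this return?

`start of year` rewinds 2063-03-26 to 2063-01-01.
Applying '+212 days' to 2063-01-01: counting 212 days forward gives 2063-08-01.
`weekday 2` advances to the next Tuesday; 2063-08-01 is a Wednesday, so it moves forward to 2063-08-07.

2063-08-07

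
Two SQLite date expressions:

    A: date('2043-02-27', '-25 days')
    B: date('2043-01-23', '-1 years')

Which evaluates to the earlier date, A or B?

B

A = 2043-02-02.
B = 2042-01-23.
B is earlier.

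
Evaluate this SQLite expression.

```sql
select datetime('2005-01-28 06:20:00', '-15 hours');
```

2005-01-27 15:20:00

-15 hours from 2005-01-28 06:20:00 is 2005-01-27 15:20:00 (crosses midnight).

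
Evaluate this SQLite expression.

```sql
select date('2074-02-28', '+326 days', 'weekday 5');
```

2075-01-25

Applying '+326 days' to 2074-02-28: counting 326 days forward gives 2075-01-20.
`weekday 5` advances to the next Friday; 2075-01-20 is a Sunday, so it moves forward to 2075-01-25.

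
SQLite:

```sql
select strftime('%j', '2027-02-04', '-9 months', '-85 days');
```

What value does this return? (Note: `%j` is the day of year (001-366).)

039

First apply '-9 months', '-85 days': 2027-02-04 → 2026-02-08.
Day-of-year for 2026-02-08: days since 2026-01-01 inclusive = 39, zero-padded to 039.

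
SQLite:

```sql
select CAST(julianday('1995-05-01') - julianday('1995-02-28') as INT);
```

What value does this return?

0 days remain in February 1995 after the 28th (28 − 28).
March 1995: 31 days.
April 1995: 30 days.
Then 1 day into May 1995.
Total: 0 + 31 + 30 + 1 = 62.

62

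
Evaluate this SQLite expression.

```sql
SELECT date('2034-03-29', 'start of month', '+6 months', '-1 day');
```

2034-08-31

`start of month` rewinds 2034-03-29 to 2034-03-01.
Adding +6 months to 2034-03-01 gives 2034-09-01.
Going back 1 day from 2034-09-01 reaches 2034-08-31 (last day of August, 31 days).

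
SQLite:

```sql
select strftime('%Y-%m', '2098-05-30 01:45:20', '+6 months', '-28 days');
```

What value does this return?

First apply '+6 months', '-28 days': 2098-05-30 01:45:20 → 2098-11-02 01:45:20.
`%Y-%m` extracts the year-month: 2098-11.

2098-11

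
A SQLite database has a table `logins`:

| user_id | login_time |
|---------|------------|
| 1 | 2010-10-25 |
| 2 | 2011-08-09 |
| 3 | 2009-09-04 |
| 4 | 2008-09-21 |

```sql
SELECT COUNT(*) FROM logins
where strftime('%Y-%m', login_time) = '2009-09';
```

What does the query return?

Rows with year-month 2009-09: 2009-09-04 → 1.

1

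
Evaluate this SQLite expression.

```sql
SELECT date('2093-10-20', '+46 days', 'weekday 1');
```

2093-12-07

Applying '+46 days' to 2093-10-20: counting 46 days forward gives 2093-12-05.
`weekday 1` advances to the next Monday; 2093-12-05 is a Saturday, so it moves forward to 2093-12-07.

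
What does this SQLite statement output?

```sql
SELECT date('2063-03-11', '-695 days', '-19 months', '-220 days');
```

2059-02-07

Applying '-695 days' to 2063-03-11: counting 695 days back gives 2061-04-15.
Adding -19 months to 2061-04-15 gives 2059-09-15.
Applying '-220 days' to 2059-09-15: counting 220 days back gives 2059-02-07.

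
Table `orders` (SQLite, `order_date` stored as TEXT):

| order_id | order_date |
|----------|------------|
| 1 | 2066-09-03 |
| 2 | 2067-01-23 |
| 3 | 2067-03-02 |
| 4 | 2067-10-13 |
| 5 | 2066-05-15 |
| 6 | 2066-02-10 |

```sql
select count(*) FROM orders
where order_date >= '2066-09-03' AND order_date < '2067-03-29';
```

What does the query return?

Rows in [2066-09-03, 2067-03-29): 2066-09-03, 2067-01-23, 2067-03-02 → 3 rows.

3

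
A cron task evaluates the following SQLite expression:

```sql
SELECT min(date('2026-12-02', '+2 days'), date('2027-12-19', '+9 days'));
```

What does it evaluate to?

date('2026-12-02', '+2 days') → 2026-12-04.
date('2027-12-19', '+9 days') → 2027-12-28.
Earlier of the two is 2026-12-04.

2026-12-04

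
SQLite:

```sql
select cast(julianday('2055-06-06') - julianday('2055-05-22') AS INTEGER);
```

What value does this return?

15

9 days remain in May 2055 after the 22nd (31 − 22).
Then 6 days into June 2055.
Total: 9 + 6 = 15.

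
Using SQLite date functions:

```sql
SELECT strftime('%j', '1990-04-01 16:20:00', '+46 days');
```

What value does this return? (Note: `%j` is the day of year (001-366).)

First apply '+46 days': 1990-04-01 16:20:00 → 1990-05-17 16:20:00.
Day-of-year for 1990-05-17: days since 1990-01-01 inclusive = 137, zero-padded to 137.

137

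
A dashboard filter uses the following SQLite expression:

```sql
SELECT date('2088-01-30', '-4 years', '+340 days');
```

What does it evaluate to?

2085-01-04

Adding -4 years to 2088-01-30 gives 2084-01-30.
Applying '+340 days' to 2084-01-30: counting 340 days forward gives 2085-01-04.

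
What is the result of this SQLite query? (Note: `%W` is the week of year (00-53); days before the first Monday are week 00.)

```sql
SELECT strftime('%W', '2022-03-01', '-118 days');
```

First apply '-118 days': 2022-03-01 → 2021-11-03.
2021-11-03 is a Wednesday. SQLite's %W counts Mondays since the year started; the result is 44.

44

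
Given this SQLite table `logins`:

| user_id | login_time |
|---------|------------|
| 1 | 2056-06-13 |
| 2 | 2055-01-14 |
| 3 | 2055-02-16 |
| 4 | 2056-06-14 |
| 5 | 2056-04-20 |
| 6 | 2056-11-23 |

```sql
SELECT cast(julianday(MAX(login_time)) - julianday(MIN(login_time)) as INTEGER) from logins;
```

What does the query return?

MIN = 2055-01-14, MAX = 2056-11-23.
17 days remain in January 2055 after the 14th (31 − 14).
Full months from February 2055 through October 2056 contribute their day counts.
Then 23 days into November 2056.
Total: 17 + 28 + 31 + 30 + 31 + 30 + 31 + 31 + 30 + 31 + 30 + 31 + 31 + 29 + 31 + 30 + 31 + 30 + 31 + 31 + 30 + 31 + 23 = 679.

679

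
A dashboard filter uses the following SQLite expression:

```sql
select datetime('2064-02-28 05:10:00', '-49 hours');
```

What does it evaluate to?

-49 hours from 2064-02-28 05:10:00 is 2064-02-26 04:10:00 (crosses midnight).

2064-02-26 04:10:00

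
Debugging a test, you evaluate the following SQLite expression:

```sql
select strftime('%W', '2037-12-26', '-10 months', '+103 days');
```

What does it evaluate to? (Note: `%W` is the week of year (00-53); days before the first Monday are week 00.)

23

First apply '-10 months', '+103 days': 2037-12-26 → 2037-06-09.
2037-06-09 is a Tuesday. SQLite's %W counts Mondays since the year started; the result is 23.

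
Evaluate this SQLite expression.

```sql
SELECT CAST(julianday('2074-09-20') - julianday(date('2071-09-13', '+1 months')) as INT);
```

Adding +1 month to 2071-09-13 gives 2071-10-13.
18 days remain in October 2071 after the 13th (31 − 13).
Full months from November 2071 through August 2074 contribute their day counts.
Then 20 days into September 2074.
Total: 18 + 30 + 31 + 31 + 29 + 31 + 30 + 31 + 30 + 31 + 31 + 30 + 31 + 30 + 31 + 31 + 28 + 31 + 30 + 31 + 30 + 31 + 31 + 30 + 31 + 30 + 31 + 31 + 28 + 31 + 30 + 31 + 30 + 31 + 31 + 20 = 1073.

1073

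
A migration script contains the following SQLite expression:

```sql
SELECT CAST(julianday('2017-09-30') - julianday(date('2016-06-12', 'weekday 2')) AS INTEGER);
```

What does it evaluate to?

`weekday 2` advances to the next Tuesday; 2016-06-12 is a Sunday, so it moves forward to 2016-06-14.
16 days remain in June 2016 after the 14th (30 − 14).
Full months from July 2016 through August 2017 contribute their day counts.
Then 30 days into September 2017.
Total: 16 + 31 + 31 + 30 + 31 + 30 + 31 + 31 + 28 + 31 + 30 + 31 + 30 + 31 + 31 + 30 = 473.

473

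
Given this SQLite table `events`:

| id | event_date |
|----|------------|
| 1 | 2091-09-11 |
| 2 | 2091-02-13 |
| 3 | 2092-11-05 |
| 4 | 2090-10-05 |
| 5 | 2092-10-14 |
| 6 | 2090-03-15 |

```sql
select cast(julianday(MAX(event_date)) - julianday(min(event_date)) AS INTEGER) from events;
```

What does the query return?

MIN = 2090-03-15, MAX = 2092-11-05.
16 days remain in March 2090 after the 15th (31 − 15).
Full months from April 2090 through October 2092 contribute their day counts.
Then 5 days into November 2092.
Total: 16 + 30 + 31 + 30 + 31 + 31 + 30 + 31 + 30 + 31 + 31 + 28 + 31 + 30 + 31 + 30 + 31 + 31 + 30 + 31 + 30 + 31 + 31 + 29 + 31 + 30 + 31 + 30 + 31 + 31 + 30 + 31 + 5 = 966.

966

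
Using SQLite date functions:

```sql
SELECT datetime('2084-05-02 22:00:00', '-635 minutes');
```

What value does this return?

2084-05-02 11:25:00

635 minutes = 10h 35m; -635 minutes from 2084-05-02 22:00:00 is 2084-05-02 11:25:00.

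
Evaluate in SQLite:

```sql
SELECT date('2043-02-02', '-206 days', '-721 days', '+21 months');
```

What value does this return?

2042-04-20

Applying '-206 days' to 2043-02-02: counting 206 days back gives 2042-07-11.
Applying '-721 days' to 2042-07-11: counting 721 days back gives 2040-07-20.
Adding +21 months to 2040-07-20 gives 2042-04-20.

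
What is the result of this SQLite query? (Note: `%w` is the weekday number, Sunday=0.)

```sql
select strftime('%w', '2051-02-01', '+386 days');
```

4

First apply '+386 days': 2051-02-01 → 2052-02-22.
2052-02-22 is a Thursday; with Sunday=0 that is 4.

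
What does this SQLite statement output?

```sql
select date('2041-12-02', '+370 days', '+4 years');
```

2046-12-07

Applying '+370 days' to 2041-12-02: counting 370 days forward gives 2042-12-07.
Adding +4 years to 2042-12-07 gives 2046-12-07.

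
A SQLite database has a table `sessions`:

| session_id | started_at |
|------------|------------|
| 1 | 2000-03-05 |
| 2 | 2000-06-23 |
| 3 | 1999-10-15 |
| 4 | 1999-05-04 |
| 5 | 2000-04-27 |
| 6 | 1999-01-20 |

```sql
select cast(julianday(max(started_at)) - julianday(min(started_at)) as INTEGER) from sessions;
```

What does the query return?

MIN = 1999-01-20, MAX = 2000-06-23.
11 days remain in January 1999 after the 20th (31 − 20).
Full months from February 1999 through May 2000 contribute their day counts.
Then 23 days into June 2000.
Total: 11 + 28 + 31 + 30 + 31 + 30 + 31 + 31 + 30 + 31 + 30 + 31 + 31 + 29 + 31 + 30 + 31 + 23 = 520.

520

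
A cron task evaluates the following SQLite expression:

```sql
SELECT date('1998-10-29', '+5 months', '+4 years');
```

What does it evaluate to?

2003-03-29

Adding +5 months to 1998-10-29 gives 1999-03-29.
Adding +4 years to 1999-03-29 gives 2003-03-29.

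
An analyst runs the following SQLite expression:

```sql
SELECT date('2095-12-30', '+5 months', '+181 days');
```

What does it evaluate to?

2096-11-27

Adding +5 months to 2095-12-30 gives 2096-05-30.
Applying '+181 days' to 2096-05-30: counting 181 days forward gives 2096-11-27.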